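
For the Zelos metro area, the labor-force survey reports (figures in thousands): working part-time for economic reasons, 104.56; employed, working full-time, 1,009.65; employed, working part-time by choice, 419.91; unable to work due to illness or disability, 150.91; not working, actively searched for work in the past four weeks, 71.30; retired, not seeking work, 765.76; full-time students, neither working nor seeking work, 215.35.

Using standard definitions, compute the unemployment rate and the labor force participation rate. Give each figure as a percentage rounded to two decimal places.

Unemployment rate ≈ 4.44%; labor force participation rate ≈ 58.65%.

Employed = 104.56 + 1,009.65 + 419.91 = 1,534.12 thousand (anyone who worked, including part-time for economic reasons, counts as employed).
Unemployed = 71.30 thousand.
Labor force = 1,534.12 + 71.30 = 1,605.42 thousand.
Not in labor force = 150.91 + 765.76 + 215.35 = 1,132.02 thousand (those not working and not actively searching are outside the labor force).
Civilian working-age population = 1,605.42 + 1,132.02 = 2,737.44 thousand.
Unemployment rate = 71.30 / 1,605.42 = 4.44%.
Labor force participation rate = 1,605.42 / 2,737.44 = 58.65%.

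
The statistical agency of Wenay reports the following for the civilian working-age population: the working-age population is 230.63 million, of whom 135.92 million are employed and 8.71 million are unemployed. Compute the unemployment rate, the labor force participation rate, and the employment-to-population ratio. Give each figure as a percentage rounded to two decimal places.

Unemployment rate ≈ 6.02%; labor force participation rate ≈ 62.71%; employment-population ratio ≈ 58.93%.

Labor force = employed + unemployed = 135.92 + 8.71 = 144.63 million.
Unemployment rate = 8.71 / 144.63 = 6.02%.
Labor force participation rate = 144.63 / 230.63 = 62.71%.
Employment-population ratio = 135.92 / 230.63 = 58.93%.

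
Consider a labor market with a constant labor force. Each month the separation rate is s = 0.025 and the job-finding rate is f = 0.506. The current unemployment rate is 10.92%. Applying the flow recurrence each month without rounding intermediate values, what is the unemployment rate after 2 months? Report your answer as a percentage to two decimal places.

With a fixed labor force, u_{t+1} = u_t + s·(1−u_t) − f·u_t = u_t·(1−s−f) + s.
Here 1−s−f = 0.469 and s = 0.025.
u_1 = 0.109200 × 0.469 + 0.025 = 0.076215.
u_2 = 0.076215 × 0.469 + 0.025 = 0.060745.

Unemployment rate after two months ≈ 6.07%.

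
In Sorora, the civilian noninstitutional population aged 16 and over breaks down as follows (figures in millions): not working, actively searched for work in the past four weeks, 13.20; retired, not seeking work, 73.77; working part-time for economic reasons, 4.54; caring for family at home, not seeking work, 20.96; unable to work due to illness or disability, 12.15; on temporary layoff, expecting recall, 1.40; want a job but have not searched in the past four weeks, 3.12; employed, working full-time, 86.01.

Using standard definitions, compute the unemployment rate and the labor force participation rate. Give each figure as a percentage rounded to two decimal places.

Employed = 4.54 + 86.01 = 90.55 million (anyone who worked, including part-time for economic reasons, counts as employed).
Unemployed = 13.20 + 1.40 = 14.60 million (jobless and actively searching, or on temporary layoff).
Labor force = 90.55 + 14.60 = 105.15 million.
Not in labor force = 73.77 + 20.96 + 12.15 + 3.12 = 110.00 million (those not working and not actively searching are outside the labor force — including those who want a job but have given up searching).
Civilian working-age population = 105.15 + 110.00 = 215.15 million.
Unemployment rate = 14.60 / 105.15 = 13.88%.
Labor force participation rate = 105.15 / 215.15 = 48.87%.

Unemployment rate ≈ 13.88%; labor force participation rate ≈ 48.87%.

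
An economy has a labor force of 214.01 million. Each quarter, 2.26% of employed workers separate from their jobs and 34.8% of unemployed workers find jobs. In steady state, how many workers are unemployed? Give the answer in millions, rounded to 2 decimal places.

Steady-state unemployment rate u* = s/(s+f) = 2.26/(2.26+34.8) = 0.060982.
Unemployed = u* × labor force = 0.060982 × 214.01 ≈ 13.05 million.

About 13.05 million are unemployed in steady state.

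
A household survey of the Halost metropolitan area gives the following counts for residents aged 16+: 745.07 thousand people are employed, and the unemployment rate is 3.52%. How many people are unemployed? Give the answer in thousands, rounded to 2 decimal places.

About 27.18 thousand are unemployed.

Let U be the number unemployed. The labor force is E + U, and U/(E+U) = 0.0352.
So U = 0.0352 × 745.07 / (1 − 0.0352) = 26.2265 / 0.9648 ≈ 27.18 thousand.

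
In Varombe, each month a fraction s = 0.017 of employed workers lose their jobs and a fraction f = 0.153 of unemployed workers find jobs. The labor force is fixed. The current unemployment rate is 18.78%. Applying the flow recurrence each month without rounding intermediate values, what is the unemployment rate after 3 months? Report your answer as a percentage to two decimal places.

With a fixed labor force, u_{t+1} = u_t + s·(1−u_t) − f·u_t = u_t·(1−s−f) + s.
Here 1−s−f = 0.830 and s = 0.017.
u_1 = 0.187800 × 0.830 + 0.017 = 0.172874.
u_2 = 0.172874 × 0.830 + 0.017 = 0.160485.
u_3 = 0.160485 × 0.830 + 0.017 = 0.150203.

Unemployment rate after three months ≈ 15.02%.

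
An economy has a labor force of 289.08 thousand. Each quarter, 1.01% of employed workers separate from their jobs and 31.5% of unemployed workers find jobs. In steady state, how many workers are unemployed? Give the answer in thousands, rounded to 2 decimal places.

About 8.98 thousand are unemployed in steady state.

Steady-state unemployment rate u* = s/(s+f) = 1.01/(1.01+31.5) = 0.031067.
Unemployed = u* × labor force = 0.031067 × 289.08 ≈ 8.98 thousand.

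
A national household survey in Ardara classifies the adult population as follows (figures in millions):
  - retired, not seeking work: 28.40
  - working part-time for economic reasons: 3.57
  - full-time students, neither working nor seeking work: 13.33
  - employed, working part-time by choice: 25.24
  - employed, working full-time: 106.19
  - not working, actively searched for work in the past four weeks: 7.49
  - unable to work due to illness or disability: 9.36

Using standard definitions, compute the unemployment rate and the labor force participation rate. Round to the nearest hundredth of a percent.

Unemployment rate ≈ 5.26%; labor force participation rate ≈ 73.61%.

Employed = 3.57 + 25.24 + 106.19 = 135.00 million (anyone who worked, including part-time for economic reasons, counts as employed).
Unemployed = 7.49 million.
Labor force = 135.00 + 7.49 = 142.49 million.
Not in labor force = 28.40 + 13.33 + 9.36 = 51.09 million (those not working and not actively searching are outside the labor force).
Civilian working-age population = 142.49 + 51.09 = 193.58 million.
Unemployment rate = 7.49 / 142.49 = 5.26%.
Labor force participation rate = 142.49 / 193.58 = 73.61%.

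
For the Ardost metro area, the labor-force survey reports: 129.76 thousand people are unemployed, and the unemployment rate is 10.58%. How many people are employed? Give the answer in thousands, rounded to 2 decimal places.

About 1,096.71 thousand are employed.

Labor force = U / u = 129.76 / 0.1058 ≈ 1,226.47 thousand.
Employed = labor force − unemployed = 1,226.47 − 129.76 = 1,096.71 thousand.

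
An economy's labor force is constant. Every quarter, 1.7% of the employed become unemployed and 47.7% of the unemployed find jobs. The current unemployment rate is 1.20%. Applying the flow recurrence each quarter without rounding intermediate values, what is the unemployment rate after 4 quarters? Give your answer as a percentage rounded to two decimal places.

Unemployment rate after four quarters ≈ 3.29%.

With a fixed labor force, u_{t+1} = u_t + s·(1−u_t) − f·u_t = u_t·(1−s−f) + s.
Here 1−s−f = 0.506 and s = 0.017.
u_1 = 0.012000 × 0.506 + 0.017 = 0.023072.
u_2 = 0.023072 × 0.506 + 0.017 = 0.028674.
u_3 = 0.028674 × 0.506 + 0.017 = 0.031509.
u_4 = 0.031509 × 0.506 + 0.017 = 0.032944.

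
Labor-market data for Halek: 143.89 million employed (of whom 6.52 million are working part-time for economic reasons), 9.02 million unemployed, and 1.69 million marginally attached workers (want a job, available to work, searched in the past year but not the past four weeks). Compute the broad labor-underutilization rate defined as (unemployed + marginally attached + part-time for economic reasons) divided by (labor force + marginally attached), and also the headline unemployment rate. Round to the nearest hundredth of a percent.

Broad underutilization rate ≈ 11.14%; headline unemployment rate ≈ 5.90%.

Labor force = 143.89 + 9.02 = 152.91 million.
Numerator = 9.02 + 1.69 + 6.52 = 17.23 million.
Denominator = 152.91 + 1.69 = 154.60 million.
Broad rate = 17.23 / 154.60 = 11.14%.
Headline unemployment rate = 9.02 / 152.91 = 5.90%.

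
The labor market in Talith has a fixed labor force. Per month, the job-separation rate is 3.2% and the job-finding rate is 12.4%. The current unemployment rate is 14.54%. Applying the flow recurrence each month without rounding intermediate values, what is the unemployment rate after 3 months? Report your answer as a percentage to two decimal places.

With a fixed labor force, u_{t+1} = u_t + s·(1−u_t) − f·u_t = u_t·(1−s−f) + s.
Here 1−s−f = 0.844 and s = 0.032.
u_1 = 0.145400 × 0.844 + 0.032 = 0.154718.
u_2 = 0.154718 × 0.844 + 0.032 = 0.162582.
u_3 = 0.162582 × 0.844 + 0.032 = 0.169219.

Unemployment rate after three months ≈ 16.92%.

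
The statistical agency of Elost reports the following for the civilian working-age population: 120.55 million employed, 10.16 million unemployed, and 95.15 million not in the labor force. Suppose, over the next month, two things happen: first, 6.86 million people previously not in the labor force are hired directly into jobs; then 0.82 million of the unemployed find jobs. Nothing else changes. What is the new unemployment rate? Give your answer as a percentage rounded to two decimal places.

New unemployment rate ≈ 6.79%.

Initially, labor force = 120.55 + 10.16 = 130.71 million, so u = 10.16/130.71 = 7.77%.
After the first change, employed and labor force both rise by 6.86; unemployed unchanged → E = 127.41, U = 10.16, labor force = 137.57 million.
After the second change, unemployed falls and employed rises by 0.82; labor force unchanged → E = 128.23, U = 9.34, labor force = 137.57 million.
New unemployment rate = 9.34 / 137.57 = 6.79%.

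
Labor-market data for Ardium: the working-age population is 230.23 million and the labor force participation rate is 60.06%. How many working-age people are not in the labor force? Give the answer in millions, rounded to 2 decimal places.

Share not in the labor force = 1 − 0.6006 = 0.3994.
Not in labor force = 0.3994 × 230.23 ≈ 91.95 million.

About 91.95 million are not in the labor force.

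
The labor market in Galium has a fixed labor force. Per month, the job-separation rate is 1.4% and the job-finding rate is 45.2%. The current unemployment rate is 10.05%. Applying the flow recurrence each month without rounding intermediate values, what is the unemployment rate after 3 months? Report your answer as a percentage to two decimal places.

Unemployment rate after three months ≈ 4.08%.

With a fixed labor force, u_{t+1} = u_t + s·(1−u_t) − f·u_t = u_t·(1−s−f) + s.
Here 1−s−f = 0.534 and s = 0.014.
u_1 = 0.100500 × 0.534 + 0.014 = 0.067667.
u_2 = 0.067667 × 0.534 + 0.014 = 0.050134.
u_3 = 0.050134 × 0.534 + 0.014 = 0.040772.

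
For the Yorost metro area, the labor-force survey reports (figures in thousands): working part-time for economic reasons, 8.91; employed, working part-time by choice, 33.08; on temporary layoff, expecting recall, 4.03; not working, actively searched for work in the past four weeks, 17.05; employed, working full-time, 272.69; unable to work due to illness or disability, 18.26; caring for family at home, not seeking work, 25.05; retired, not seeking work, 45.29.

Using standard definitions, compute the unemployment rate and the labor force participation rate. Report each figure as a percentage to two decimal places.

Unemployment rate ≈ 6.28%; labor force participation rate ≈ 79.12%.

Employed = 8.91 + 33.08 + 272.69 = 314.68 thousand (anyone who worked, including part-time for economic reasons, counts as employed).
Unemployed = 4.03 + 17.05 = 21.08 thousand (jobless and actively searching, or on temporary layoff).
Labor force = 314.68 + 21.08 = 335.76 thousand.
Not in labor force = 18.26 + 25.05 + 45.29 = 88.60 thousand (those not working and not actively searching are outside the labor force).
Civilian working-age population = 335.76 + 88.60 = 424.36 thousand.
Unemployment rate = 21.08 / 335.76 = 6.28%.
Labor force participation rate = 335.76 / 424.36 = 79.12%.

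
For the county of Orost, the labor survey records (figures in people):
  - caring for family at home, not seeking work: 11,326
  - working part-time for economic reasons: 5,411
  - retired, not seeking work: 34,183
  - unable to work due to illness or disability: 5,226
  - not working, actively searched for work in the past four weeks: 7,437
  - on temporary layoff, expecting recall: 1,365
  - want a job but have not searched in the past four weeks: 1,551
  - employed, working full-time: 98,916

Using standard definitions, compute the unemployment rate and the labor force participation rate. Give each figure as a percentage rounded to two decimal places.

Employed = 5,411 + 98,916 = 104,327 (anyone who worked, including part-time for economic reasons, counts as employed).
Unemployed = 7,437 + 1,365 = 8,802 (jobless and actively searching, or on temporary layoff).
Labor force = 104,327 + 8,802 = 113,129.
Not in labor force = 11,326 + 34,183 + 5,226 + 1,551 = 52,286 (those not working and not actively searching are outside the labor force — including those who want a job but have given up searching).
Civilian working-age population = 113,129 + 52,286 = 165,415.
Unemployment rate = 8,802 / 113,129 = 7.78%.
Labor force participation rate = 113,129 / 165,415 = 68.39%.

Unemployment rate ≈ 7.78%; labor force participation rate ≈ 68.39%.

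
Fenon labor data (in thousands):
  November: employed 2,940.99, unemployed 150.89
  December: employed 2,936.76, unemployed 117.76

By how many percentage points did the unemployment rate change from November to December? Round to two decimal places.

The unemployment rate changed by −1.02 percentage points.

November: labor force = 2,940.99 + 150.89 = 3,091.88; u = 150.89/3,091.88 = 4.88%.
December: labor force = 2,936.76 + 117.76 = 3,054.52; u = 117.76/3,054.52 = 3.86%.
Change = 3.86% − 4.88% = −1.02 pp.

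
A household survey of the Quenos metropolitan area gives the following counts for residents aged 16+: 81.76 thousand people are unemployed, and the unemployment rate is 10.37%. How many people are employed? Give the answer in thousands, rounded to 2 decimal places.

Labor force = U / u = 81.76 / 0.1037 ≈ 788.43 thousand.
Employed = labor force − unemployed = 788.43 − 81.76 = 706.67 thousand.

About 706.67 thousand are employed.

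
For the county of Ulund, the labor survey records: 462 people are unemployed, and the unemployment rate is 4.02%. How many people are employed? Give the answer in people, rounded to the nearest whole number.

Labor force = U / u = 462 / 0.0402 ≈ 11,493.
Employed = labor force − unemployed = 11,493 − 462 = 11,031.

About 11,031 are employed.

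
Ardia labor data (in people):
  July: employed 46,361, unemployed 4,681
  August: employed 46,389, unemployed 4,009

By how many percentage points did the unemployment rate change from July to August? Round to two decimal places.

The unemployment rate changed by −1.22 percentage points.

July: labor force = 46,361 + 4,681 = 51,042; u = 4,681/51,042 = 9.17%.
August: labor force = 46,389 + 4,009 = 50,398; u = 4,009/50,398 = 7.95%.
Change = 7.95% − 9.17% = −1.22 pp.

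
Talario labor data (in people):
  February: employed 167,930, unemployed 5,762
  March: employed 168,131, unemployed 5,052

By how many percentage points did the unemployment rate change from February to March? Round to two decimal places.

The unemployment rate changed by −0.40 percentage points.

February: labor force = 167,930 + 5,762 = 173,692; u = 5,762/173,692 = 3.32%.
March: labor force = 168,131 + 5,052 = 173,183; u = 5,052/173,183 = 2.92%.
Change = 2.92% − 3.32% = −0.40 pp.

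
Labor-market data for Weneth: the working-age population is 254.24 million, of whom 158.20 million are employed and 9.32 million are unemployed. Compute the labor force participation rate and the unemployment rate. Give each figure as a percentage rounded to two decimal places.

Labor force participation rate ≈ 65.89%; unemployment rate ≈ 5.56%.

Labor force = employed + unemployed = 158.20 + 9.32 = 167.52 million.
Unemployment rate = 9.32 / 167.52 = 5.56%.
Labor force participation rate = 167.52 / 254.24 = 65.89%.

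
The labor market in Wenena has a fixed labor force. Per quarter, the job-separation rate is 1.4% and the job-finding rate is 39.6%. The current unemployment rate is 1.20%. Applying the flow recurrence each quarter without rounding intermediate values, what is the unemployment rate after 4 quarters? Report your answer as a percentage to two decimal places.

Unemployment rate after four quarters ≈ 3.15%.

With a fixed labor force, u_{t+1} = u_t + s·(1−u_t) − f·u_t = u_t·(1−s−f) + s.
Here 1−s−f = 0.590 and s = 0.014.
u_1 = 0.012000 × 0.590 + 0.014 = 0.021080.
u_2 = 0.021080 × 0.590 + 0.014 = 0.026437.
u_3 = 0.026437 × 0.590 + 0.014 = 0.029598.
u_4 = 0.029598 × 0.590 + 0.014 = 0.031463.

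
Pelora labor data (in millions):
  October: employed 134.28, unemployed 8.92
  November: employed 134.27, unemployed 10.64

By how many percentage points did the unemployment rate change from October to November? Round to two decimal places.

October: labor force = 134.28 + 8.92 = 143.20; u = 8.92/143.20 = 6.23%.
November: labor force = 134.27 + 10.64 = 144.91; u = 10.64/144.91 = 7.34%.
Change = 7.34% − 6.23% = +1.11 pp.

The unemployment rate changed by +1.11 percentage points.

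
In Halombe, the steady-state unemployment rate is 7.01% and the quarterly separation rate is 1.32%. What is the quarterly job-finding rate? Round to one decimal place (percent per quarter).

From u* = s/(s+f): f = s·(1−u)/u.
f = 1.32 × (1 − 0.0701) / 0.0701 = 1.2275 / 0.0701 ≈ 17.5% per quarter.

Job-finding rate ≈ 17.5% per quarter.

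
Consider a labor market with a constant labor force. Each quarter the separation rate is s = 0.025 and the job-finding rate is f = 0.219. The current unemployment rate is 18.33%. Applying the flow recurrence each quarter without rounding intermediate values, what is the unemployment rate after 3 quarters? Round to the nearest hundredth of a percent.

With a fixed labor force, u_{t+1} = u_t + s·(1−u_t) − f·u_t = u_t·(1−s−f) + s.
Here 1−s−f = 0.756 and s = 0.025.
u_1 = 0.183300 × 0.756 + 0.025 = 0.163575.
u_2 = 0.163575 × 0.756 + 0.025 = 0.148663.
u_3 = 0.148663 × 0.756 + 0.025 = 0.137389.

Unemployment rate after three quarters ≈ 13.74%.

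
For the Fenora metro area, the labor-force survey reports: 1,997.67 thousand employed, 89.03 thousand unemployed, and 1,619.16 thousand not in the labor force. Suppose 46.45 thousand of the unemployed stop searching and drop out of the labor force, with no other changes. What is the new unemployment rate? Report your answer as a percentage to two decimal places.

Initially, labor force = 1,997.67 + 89.03 = 2,086.70 thousand, so u = 89.03/2,086.70 = 4.27%.
After the change, unemployed and labor force both fall by 46.45 → E = 1,997.67, U = 42.58, labor force = 2,040.25 thousand.
New unemployment rate = 42.58 / 2,040.25 = 2.09%.

New unemployment rate ≈ 2.09%.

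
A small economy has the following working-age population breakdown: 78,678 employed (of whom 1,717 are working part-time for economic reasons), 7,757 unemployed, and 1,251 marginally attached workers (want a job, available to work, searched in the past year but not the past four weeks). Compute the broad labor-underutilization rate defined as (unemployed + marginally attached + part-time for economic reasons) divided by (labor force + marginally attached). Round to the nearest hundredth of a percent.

Broad underutilization rate ≈ 12.23%.

Labor force = 78,678 + 7,757 = 86,435.
Numerator = 7,757 + 1,251 + 1,717 = 10,725.
Denominator = 86,435 + 1,251 = 87,686.
Broad rate = 10,725 / 87,686 = 12.23%.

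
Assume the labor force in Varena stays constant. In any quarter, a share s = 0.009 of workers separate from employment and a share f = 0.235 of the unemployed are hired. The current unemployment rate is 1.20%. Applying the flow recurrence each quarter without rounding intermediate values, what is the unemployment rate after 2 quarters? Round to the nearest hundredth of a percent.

Unemployment rate after two quarters ≈ 2.27%.

With a fixed labor force, u_{t+1} = u_t + s·(1−u_t) − f·u_t = u_t·(1−s−f) + s.
Here 1−s−f = 0.756 and s = 0.009.
u_1 = 0.012000 × 0.756 + 0.009 = 0.018072.
u_2 = 0.018072 × 0.756 + 0.009 = 0.022662.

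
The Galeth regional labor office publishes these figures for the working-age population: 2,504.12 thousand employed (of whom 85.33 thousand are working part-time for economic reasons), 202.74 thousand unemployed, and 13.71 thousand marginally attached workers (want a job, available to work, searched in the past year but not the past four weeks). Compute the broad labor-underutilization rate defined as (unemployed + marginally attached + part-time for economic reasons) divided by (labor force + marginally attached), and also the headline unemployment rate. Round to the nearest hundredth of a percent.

Broad underutilization rate ≈ 11.09%; headline unemployment rate ≈ 7.49%.

Labor force = 2,504.12 + 202.74 = 2,706.86 thousand.
Numerator = 202.74 + 13.71 + 85.33 = 301.78 thousand.
Denominator = 2,706.86 + 13.71 = 2,720.57 thousand.
Broad rate = 301.78 / 2,720.57 = 11.09%.
Headline unemployment rate = 202.74 / 2,706.86 = 7.49%.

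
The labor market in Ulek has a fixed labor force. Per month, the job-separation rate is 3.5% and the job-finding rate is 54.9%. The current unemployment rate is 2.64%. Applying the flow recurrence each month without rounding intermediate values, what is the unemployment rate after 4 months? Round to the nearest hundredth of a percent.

Unemployment rate after four months ≈ 5.89%.

With a fixed labor force, u_{t+1} = u_t + s·(1−u_t) − f·u_t = u_t·(1−s−f) + s.
Here 1−s−f = 0.416 and s = 0.035.
u_1 = 0.026400 × 0.416 + 0.035 = 0.045982.
u_2 = 0.045982 × 0.416 + 0.035 = 0.054129.
u_3 = 0.054129 × 0.416 + 0.035 = 0.057518.
u_4 = 0.057518 × 0.416 + 0.035 = 0.058927.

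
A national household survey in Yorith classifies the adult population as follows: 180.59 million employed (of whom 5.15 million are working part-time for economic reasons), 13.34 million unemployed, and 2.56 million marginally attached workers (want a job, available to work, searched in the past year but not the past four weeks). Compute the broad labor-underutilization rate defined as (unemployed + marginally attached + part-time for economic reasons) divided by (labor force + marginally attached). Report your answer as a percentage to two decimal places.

Labor force = 180.59 + 13.34 = 193.93 million.
Numerator = 13.34 + 2.56 + 5.15 = 21.05 million.
Denominator = 193.93 + 2.56 = 196.49 million.
Broad rate = 21.05 / 196.49 = 10.71%.

Broad underutilization rate ≈ 10.71%.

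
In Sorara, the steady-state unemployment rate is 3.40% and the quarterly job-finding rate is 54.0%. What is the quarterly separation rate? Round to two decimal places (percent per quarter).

Separation rate ≈ 1.90% per quarter.

From u* = s/(s+f): s = u·f/(1−u).
s = 0.0340 × 54.0 / (1 − 0.0340) = 1.8360 / 0.9660 ≈ 1.90% per quarter.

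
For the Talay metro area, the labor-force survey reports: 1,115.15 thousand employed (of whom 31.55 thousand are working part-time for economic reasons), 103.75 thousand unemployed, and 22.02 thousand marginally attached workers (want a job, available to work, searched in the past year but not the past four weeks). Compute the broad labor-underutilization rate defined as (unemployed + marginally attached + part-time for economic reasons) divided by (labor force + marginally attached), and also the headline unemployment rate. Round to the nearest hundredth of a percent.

Broad underutilization rate ≈ 12.68%; headline unemployment rate ≈ 8.51%.

Labor force = 1,115.15 + 103.75 = 1,218.90 thousand.
Numerator = 103.75 + 22.02 + 31.55 = 157.32 thousand.
Denominator = 1,218.90 + 22.02 = 1,240.92 thousand.
Broad rate = 157.32 / 1,240.92 = 12.68%.
Headline unemployment rate = 103.75 / 1,218.90 = 8.51%.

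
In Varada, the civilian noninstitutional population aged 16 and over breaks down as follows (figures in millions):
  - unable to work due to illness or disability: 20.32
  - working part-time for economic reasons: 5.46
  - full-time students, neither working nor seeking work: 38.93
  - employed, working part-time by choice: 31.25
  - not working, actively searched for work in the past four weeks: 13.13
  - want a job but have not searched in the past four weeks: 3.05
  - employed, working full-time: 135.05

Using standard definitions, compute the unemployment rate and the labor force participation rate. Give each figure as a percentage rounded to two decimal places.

Employed = 5.46 + 31.25 + 135.05 = 171.76 million (anyone who worked, including part-time for economic reasons, counts as employed).
Unemployed = 13.13 million.
Labor force = 171.76 + 13.13 = 184.89 million.
Not in labor force = 20.32 + 38.93 + 3.05 = 62.30 million (those not working and not actively searching are outside the labor force — including those who want a job but have given up searching).
Civilian working-age population = 184.89 + 62.30 = 247.19 million.
Unemployment rate = 13.13 / 184.89 = 7.10%.
Labor force participation rate = 184.89 / 247.19 = 74.80%.

Unemployment rate ≈ 7.10%; labor force participation rate ≈ 74.80%.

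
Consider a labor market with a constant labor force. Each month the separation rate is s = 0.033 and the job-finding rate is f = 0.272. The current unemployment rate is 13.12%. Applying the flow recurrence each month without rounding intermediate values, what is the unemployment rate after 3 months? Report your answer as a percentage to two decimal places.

Unemployment rate after three months ≈ 11.59%.

With a fixed labor force, u_{t+1} = u_t + s·(1−u_t) − f·u_t = u_t·(1−s−f) + s.
Here 1−s−f = 0.695 and s = 0.033.
u_1 = 0.131200 × 0.695 + 0.033 = 0.124184.
u_2 = 0.124184 × 0.695 + 0.033 = 0.119308.
u_3 = 0.119308 × 0.695 + 0.033 = 0.115919.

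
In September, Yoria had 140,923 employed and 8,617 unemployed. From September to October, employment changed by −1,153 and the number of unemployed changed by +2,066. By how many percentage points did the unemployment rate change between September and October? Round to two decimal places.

The unemployment rate changed by +1.34 percentage points.

September: labor force = 140,923 + 8,617 = 149,540; u = 8,617/149,540 = 5.76%.
October: labor force = 139,770 + 10,683 = 150,453; u = 10,683/150,453 = 7.10%.
Change = 7.10% − 5.76% = +1.34 pp.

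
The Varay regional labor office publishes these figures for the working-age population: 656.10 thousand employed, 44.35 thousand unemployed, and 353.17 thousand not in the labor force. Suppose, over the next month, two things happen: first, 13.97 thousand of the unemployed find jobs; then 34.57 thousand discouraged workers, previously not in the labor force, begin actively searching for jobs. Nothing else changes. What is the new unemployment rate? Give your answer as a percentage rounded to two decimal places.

Initially, labor force = 656.10 + 44.35 = 700.45 thousand, so u = 44.35/700.45 = 6.33%.
After the first change, unemployed falls and employed rises by 13.97; labor force unchanged → E = 670.07, U = 30.38, labor force = 700.45 thousand.
After the second change, unemployed and labor force both rise by 34.57 → E = 670.07, U = 64.95, labor force = 735.02 thousand.
New unemployment rate = 64.95 / 735.02 = 8.84%.

New unemployment rate ≈ 8.84%.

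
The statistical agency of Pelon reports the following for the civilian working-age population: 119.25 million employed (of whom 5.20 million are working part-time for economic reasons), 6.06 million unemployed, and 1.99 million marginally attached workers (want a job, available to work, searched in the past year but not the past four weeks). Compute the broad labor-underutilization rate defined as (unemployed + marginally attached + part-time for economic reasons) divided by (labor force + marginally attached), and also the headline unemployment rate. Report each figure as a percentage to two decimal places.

Broad underutilization rate ≈ 10.41%; headline unemployment rate ≈ 4.84%.

Labor force = 119.25 + 6.06 = 125.31 million.
Numerator = 6.06 + 1.99 + 5.20 = 13.25 million.
Denominator = 125.31 + 1.99 = 127.30 million.
Broad rate = 13.25 / 127.30 = 10.41%.
Headline unemployment rate = 6.06 / 125.31 = 4.84%.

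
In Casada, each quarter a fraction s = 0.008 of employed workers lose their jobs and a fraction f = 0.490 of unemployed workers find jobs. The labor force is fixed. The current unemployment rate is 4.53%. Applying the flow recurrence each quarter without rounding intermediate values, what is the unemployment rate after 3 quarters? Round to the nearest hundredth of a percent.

Unemployment rate after three quarters ≈ 1.98%.

With a fixed labor force, u_{t+1} = u_t + s·(1−u_t) − f·u_t = u_t·(1−s−f) + s.
Here 1−s−f = 0.502 and s = 0.008.
u_1 = 0.045300 × 0.502 + 0.008 = 0.030741.
u_2 = 0.030741 × 0.502 + 0.008 = 0.023432.
u_3 = 0.023432 × 0.502 + 0.008 = 0.019763.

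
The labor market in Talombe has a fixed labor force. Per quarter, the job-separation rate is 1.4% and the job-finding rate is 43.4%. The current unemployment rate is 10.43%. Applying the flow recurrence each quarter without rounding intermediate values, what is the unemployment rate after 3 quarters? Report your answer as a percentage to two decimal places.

With a fixed labor force, u_{t+1} = u_t + s·(1−u_t) − f·u_t = u_t·(1−s−f) + s.
Here 1−s−f = 0.552 and s = 0.014.
u_1 = 0.104300 × 0.552 + 0.014 = 0.071574.
u_2 = 0.071574 × 0.552 + 0.014 = 0.053509.
u_3 = 0.053509 × 0.552 + 0.014 = 0.043537.

Unemployment rate after three quarters ≈ 4.35%.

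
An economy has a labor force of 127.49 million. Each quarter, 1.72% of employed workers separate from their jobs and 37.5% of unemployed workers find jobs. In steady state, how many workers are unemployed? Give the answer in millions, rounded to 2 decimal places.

Steady-state unemployment rate u* = s/(s+f) = 1.72/(1.72+37.5) = 0.043855.
Unemployed = u* × labor force = 0.043855 × 127.49 ≈ 5.59 million.

About 5.59 million are unemployed in steady state.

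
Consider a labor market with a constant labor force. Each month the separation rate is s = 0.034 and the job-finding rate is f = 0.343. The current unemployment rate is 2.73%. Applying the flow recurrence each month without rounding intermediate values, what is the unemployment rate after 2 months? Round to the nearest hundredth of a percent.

With a fixed labor force, u_{t+1} = u_t + s·(1−u_t) − f·u_t = u_t·(1−s−f) + s.
Here 1−s−f = 0.623 and s = 0.034.
u_1 = 0.027300 × 0.623 + 0.034 = 0.051008.
u_2 = 0.051008 × 0.623 + 0.034 = 0.065778.

Unemployment rate after two months ≈ 6.58%.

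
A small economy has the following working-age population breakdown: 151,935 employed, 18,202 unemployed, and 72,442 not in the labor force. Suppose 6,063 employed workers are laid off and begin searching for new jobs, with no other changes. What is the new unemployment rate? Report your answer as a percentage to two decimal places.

Initially, labor force = 151,935 + 18,202 = 170,137, so u = 18,202/170,137 = 10.70%.
After the change, employed falls and unemployed rises by 6,063; labor force unchanged → E = 145,872, U = 24,265, labor force = 170,137.
New unemployment rate = 24,265 / 170,137 = 14.26%.

New unemployment rate ≈ 14.26%.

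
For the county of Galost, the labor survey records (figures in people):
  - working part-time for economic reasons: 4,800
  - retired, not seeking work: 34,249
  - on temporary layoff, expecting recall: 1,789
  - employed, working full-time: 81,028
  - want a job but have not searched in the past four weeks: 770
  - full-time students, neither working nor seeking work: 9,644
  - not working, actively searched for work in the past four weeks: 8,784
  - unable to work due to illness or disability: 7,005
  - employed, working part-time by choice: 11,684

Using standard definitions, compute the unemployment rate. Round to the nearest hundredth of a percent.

Unemployment rate ≈ 9.78%.

Employed = 4,800 + 81,028 + 11,684 = 97,512 (anyone who worked, including part-time for economic reasons, counts as employed).
Unemployed = 1,789 + 8,784 = 10,573 (jobless and actively searching, or on temporary layoff).
Labor force = 97,512 + 10,573 = 108,085.
Unemployment rate = 10,573 / 108,085 = 9.78%.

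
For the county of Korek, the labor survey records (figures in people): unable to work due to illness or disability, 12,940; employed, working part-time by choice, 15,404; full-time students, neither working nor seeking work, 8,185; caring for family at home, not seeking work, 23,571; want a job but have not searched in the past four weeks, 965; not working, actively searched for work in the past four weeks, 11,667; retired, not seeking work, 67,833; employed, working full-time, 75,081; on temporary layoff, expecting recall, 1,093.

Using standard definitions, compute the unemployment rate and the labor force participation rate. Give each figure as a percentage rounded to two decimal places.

Unemployment rate ≈ 12.36%; labor force participation rate ≈ 47.64%.

Employed = 15,404 + 75,081 = 90,485.
Unemployed = 11,667 + 1,093 = 12,760 (jobless and actively searching, or on temporary layoff).
Labor force = 90,485 + 12,760 = 103,245.
Not in labor force = 12,940 + 8,185 + 23,571 + 965 + 67,833 = 113,494 (those not working and not actively searching are outside the labor force — including those who want a job but have given up searching).
Civilian working-age population = 103,245 + 113,494 = 216,739.
Unemployment rate = 12,760 / 103,245 = 12.36%.
Labor force participation rate = 103,245 / 216,739 = 47.64%.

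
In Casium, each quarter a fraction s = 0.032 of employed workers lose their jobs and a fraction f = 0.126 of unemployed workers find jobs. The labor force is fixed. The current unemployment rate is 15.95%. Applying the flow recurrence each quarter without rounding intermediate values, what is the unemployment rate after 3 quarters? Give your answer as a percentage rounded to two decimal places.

With a fixed labor force, u_{t+1} = u_t + s·(1−u_t) − f·u_t = u_t·(1−s−f) + s.
Here 1−s−f = 0.842 and s = 0.032.
u_1 = 0.159500 × 0.842 + 0.032 = 0.166299.
u_2 = 0.166299 × 0.842 + 0.032 = 0.172024.
u_3 = 0.172024 × 0.842 + 0.032 = 0.176844.

Unemployment rate after three quarters ≈ 17.68%.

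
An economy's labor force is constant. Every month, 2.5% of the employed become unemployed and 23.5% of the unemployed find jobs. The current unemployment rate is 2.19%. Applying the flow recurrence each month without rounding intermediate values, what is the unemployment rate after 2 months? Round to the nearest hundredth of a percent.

Unemployment rate after two months ≈ 5.55%.

With a fixed labor force, u_{t+1} = u_t + s·(1−u_t) − f·u_t = u_t·(1−s−f) + s.
Here 1−s−f = 0.740 and s = 0.025.
u_1 = 0.021900 × 0.740 + 0.025 = 0.041206.
u_2 = 0.041206 × 0.740 + 0.025 = 0.055492.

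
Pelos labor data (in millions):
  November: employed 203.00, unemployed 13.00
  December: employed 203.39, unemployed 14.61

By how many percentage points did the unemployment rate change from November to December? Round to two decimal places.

The unemployment rate changed by +0.68 percentage points.

November: labor force = 203.00 + 13.00 = 216.00; u = 13.00/216.00 = 6.02%.
December: labor force = 203.39 + 14.61 = 218.00; u = 14.61/218.00 = 6.70%.
Change = 6.70% − 6.02% = +0.68 pp.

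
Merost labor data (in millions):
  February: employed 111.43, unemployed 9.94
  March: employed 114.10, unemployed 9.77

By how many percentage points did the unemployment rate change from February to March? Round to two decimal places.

February: labor force = 111.43 + 9.94 = 121.37; u = 9.94/121.37 = 8.19%.
March: labor force = 114.10 + 9.77 = 123.87; u = 9.77/123.87 = 7.89%.
Change = 7.89% − 8.19% = −0.30 pp.

The unemployment rate changed by −0.30 percentage points.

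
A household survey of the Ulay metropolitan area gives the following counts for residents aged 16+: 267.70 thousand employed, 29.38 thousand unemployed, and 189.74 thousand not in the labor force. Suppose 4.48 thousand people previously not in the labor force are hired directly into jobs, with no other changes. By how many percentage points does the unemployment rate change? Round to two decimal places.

Initially, labor force = 267.70 + 29.38 = 297.08 thousand, so u = 29.38/297.08 = 9.89%.
After the change, employed and labor force both rise by 4.48; unemployed unchanged → E = 272.18, U = 29.38, labor force = 301.56 thousand.
New unemployment rate = 29.38 / 301.56 = 9.74%.
Change = 9.74% − 9.89% = −0.15 percentage points.

The unemployment rate changes by −0.15 percentage points.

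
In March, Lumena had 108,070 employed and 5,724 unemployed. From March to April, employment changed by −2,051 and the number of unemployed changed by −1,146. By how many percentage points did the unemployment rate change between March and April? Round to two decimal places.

The unemployment rate changed by −0.89 percentage points.

March: labor force = 108,070 + 5,724 = 113,794; u = 5,724/113,794 = 5.03%.
April: labor force = 106,019 + 4,578 = 110,597; u = 4,578/110,597 = 4.14%.
Change = 4.14% − 5.03% = −0.89 pp.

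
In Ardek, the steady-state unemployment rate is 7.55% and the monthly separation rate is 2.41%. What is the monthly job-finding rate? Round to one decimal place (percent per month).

Job-finding rate ≈ 29.5% per month.

From u* = s/(s+f): f = s·(1−u)/u.
f = 2.41 × (1 − 0.0755) / 0.0755 = 2.2280 / 0.0755 ≈ 29.5% per month.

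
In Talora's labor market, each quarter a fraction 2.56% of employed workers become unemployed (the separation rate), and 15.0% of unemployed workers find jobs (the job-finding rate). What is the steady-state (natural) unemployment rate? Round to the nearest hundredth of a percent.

At steady state the flows balance: s·E = f·U, so U/(E+U) = s/(s+f).
u* = 2.56 / (2.56 + 15.0) = 2.56 / 17.56 = 14.58%.

Steady-state unemployment rate ≈ 14.58%.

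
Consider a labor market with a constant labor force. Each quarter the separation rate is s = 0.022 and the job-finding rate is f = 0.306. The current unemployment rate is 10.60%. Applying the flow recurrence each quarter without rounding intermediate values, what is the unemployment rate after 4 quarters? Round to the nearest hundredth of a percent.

Unemployment rate after four quarters ≈ 7.50%.

With a fixed labor force, u_{t+1} = u_t + s·(1−u_t) − f·u_t = u_t·(1−s−f) + s.
Here 1−s−f = 0.672 and s = 0.022.
u_1 = 0.106000 × 0.672 + 0.022 = 0.093232.
u_2 = 0.093232 × 0.672 + 0.022 = 0.084652.
u_3 = 0.084652 × 0.672 + 0.022 = 0.078886.
u_4 = 0.078886 × 0.672 + 0.022 = 0.075011.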